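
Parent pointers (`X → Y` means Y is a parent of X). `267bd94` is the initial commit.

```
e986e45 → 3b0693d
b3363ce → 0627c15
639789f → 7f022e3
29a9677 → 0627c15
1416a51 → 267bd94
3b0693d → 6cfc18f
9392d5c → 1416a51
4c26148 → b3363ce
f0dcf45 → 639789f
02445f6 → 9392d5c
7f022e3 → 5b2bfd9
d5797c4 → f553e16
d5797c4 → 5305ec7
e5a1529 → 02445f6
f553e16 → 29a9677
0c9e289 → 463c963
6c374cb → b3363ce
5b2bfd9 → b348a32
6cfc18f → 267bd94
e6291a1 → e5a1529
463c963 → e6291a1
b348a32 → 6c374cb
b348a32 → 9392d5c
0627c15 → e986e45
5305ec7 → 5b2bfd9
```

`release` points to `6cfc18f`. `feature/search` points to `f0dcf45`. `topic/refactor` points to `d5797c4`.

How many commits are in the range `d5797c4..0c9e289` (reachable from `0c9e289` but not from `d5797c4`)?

5

Reachable from 0c9e289: {02445f6, 0c9e289, 1416a51, 267bd94, 463c963, 9392d5c, e5a1529, e6291a1}.
Reachable from d5797c4: {0627c15, 1416a51, 267bd94, 29a9677, 3b0693d, 5305ec7, 5b2bfd9, 6c374cb, 6cfc18f, 9392d5c, b3363ce, b348a32, d5797c4, e986e45, f553e16}.
In 0c9e289's history but not d5797c4's: {02445f6, 0c9e289, 463c963, e5a1529, e6291a1} — 5 commits.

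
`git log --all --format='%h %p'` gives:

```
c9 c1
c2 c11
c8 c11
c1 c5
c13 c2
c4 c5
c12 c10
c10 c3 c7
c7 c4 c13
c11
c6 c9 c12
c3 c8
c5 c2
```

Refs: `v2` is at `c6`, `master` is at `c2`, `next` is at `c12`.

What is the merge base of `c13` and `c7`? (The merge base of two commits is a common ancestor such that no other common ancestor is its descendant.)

c13

Ancestors of c13: {c11, c13, c2}.
Ancestors of c7: {c11, c13, c2, c4, c5, c7}.
Common ancestors: {c11, c13, c2}.
Among these, c13 is not an ancestor of any other common ancestor — it is the merge base.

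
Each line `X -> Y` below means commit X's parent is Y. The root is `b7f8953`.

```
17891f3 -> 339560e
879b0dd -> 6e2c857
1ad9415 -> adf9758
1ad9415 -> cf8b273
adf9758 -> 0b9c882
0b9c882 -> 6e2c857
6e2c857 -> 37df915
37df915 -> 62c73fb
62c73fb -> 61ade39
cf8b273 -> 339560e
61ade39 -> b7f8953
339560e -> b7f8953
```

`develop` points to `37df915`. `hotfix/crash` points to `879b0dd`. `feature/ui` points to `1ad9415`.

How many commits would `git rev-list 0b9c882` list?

Walking parent pointers from 0b9c882: reachable set = {0b9c882, 37df915, 61ade39, 62c73fb, 6e2c857, b7f8953}.
That is 6 commits.

6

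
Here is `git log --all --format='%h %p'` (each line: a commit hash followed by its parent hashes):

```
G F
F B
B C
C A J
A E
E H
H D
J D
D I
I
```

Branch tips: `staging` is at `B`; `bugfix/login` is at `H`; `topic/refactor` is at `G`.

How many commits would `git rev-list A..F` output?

4

Reachable from F: {A, B, C, D, E, F, H, I, J}.
Reachable from A: {A, D, E, H, I}.
In F's history but not A's: {B, C, F, J} — 4 commits.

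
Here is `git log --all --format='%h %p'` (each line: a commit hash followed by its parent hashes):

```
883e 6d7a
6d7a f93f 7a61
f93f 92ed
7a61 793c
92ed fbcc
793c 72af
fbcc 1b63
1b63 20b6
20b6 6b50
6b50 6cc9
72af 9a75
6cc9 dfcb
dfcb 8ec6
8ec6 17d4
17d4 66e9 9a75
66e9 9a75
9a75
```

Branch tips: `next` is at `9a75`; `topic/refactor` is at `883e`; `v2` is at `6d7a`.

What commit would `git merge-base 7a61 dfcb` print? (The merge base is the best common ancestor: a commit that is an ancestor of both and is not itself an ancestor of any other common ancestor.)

9a75

Ancestors of 7a61: {72af, 793c, 7a61, 9a75}.
Ancestors of dfcb: {17d4, 66e9, 8ec6, 9a75, dfcb}.
Common ancestors: {9a75}.
The only common ancestor is 9a75, so it is the merge base.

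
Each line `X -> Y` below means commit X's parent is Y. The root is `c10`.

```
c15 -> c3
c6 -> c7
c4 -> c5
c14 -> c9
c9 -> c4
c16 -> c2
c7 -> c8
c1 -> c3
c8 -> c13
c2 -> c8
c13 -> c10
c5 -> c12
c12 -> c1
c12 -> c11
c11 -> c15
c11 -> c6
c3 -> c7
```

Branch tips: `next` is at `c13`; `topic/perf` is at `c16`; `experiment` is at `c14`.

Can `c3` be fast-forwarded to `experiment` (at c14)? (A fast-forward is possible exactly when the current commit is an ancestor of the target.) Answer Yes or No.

A fast-forward from c3 to c14 is possible iff c3 is an ancestor of c14.
Ancestors of c14: {c1, c10, c11, c12, c13, c14, c15, c3, c4, c5, c6, c7, c8, c9}.
c3 is among them, so fast-forward is possible.

Yes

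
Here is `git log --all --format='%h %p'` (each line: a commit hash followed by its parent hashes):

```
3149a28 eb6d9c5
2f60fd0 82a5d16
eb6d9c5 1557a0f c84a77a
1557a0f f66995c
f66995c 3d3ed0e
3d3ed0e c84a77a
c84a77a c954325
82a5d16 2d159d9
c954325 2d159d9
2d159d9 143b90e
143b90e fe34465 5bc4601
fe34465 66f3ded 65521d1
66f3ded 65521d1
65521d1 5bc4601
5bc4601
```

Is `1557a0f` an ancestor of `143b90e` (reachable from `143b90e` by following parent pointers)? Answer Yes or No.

No

Ancestors of 143b90e: {143b90e, 5bc4601, 65521d1, 66f3ded, fe34465}.
1557a0f is not in that set, so it is not an ancestor of 143b90e.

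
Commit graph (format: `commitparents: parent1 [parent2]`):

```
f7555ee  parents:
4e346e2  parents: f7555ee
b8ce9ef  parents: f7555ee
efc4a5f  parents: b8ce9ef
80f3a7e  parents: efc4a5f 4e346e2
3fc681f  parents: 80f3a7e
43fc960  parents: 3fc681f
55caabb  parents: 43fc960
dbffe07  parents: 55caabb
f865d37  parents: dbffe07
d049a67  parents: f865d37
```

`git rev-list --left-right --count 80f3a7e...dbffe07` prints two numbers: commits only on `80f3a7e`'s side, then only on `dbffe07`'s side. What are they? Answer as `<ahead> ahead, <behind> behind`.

Reachable from 80f3a7e: {4e346e2, 80f3a7e, b8ce9ef, efc4a5f, f7555ee}.
Reachable from dbffe07: {3fc681f, 43fc960, 4e346e2, 55caabb, 80f3a7e, b8ce9ef, dbffe07, efc4a5f, f7555ee}.
Only in 80f3a7e's history (ahead): {} — 0.
Only in dbffe07's history (behind): {3fc681f, 43fc960, 55caabb, dbffe07} — 4.

0 ahead, 4 behind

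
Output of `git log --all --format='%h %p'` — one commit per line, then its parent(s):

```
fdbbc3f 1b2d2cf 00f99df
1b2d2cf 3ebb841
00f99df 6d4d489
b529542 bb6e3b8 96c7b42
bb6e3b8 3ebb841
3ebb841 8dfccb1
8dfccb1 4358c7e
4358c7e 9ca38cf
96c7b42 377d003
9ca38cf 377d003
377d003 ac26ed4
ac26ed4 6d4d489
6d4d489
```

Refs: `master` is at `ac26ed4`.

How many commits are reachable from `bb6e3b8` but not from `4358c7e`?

Reachable from bb6e3b8: {377d003, 3ebb841, 4358c7e, 6d4d489, 8dfccb1, 9ca38cf, ac26ed4, bb6e3b8}.
Reachable from 4358c7e: {377d003, 4358c7e, 6d4d489, 9ca38cf, ac26ed4}.
In bb6e3b8's history but not 4358c7e's: {3ebb841, 8dfccb1, bb6e3b8} — 3 commits.

3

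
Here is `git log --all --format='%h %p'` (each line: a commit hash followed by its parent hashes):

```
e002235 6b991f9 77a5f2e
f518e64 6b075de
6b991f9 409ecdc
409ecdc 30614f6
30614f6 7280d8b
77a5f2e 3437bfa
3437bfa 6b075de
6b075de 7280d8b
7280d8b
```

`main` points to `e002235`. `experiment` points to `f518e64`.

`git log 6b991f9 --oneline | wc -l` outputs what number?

Walking parent pointers from 6b991f9: reachable set = {30614f6, 409ecdc, 6b991f9, 7280d8b}.
That is 4 commits.

4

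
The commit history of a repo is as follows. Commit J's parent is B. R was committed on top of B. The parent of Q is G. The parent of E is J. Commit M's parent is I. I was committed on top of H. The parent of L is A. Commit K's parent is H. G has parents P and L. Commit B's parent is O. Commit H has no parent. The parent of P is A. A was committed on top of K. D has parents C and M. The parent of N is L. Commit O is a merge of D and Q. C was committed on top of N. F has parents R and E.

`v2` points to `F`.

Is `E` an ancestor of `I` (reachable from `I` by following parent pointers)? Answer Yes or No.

Ancestors of I: {H, I}.
E is not in that set, so it is not an ancestor of I.

No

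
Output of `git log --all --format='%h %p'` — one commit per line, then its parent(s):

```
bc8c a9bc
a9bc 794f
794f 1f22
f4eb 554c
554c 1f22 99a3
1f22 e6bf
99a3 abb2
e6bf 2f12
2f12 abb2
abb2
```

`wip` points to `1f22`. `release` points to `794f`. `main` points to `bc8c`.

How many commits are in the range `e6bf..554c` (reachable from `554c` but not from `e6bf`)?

Reachable from 554c: {1f22, 2f12, 554c, 99a3, abb2, e6bf}.
Reachable from e6bf: {2f12, abb2, e6bf}.
In 554c's history but not e6bf's: {1f22, 554c, 99a3} — 3 commits.

3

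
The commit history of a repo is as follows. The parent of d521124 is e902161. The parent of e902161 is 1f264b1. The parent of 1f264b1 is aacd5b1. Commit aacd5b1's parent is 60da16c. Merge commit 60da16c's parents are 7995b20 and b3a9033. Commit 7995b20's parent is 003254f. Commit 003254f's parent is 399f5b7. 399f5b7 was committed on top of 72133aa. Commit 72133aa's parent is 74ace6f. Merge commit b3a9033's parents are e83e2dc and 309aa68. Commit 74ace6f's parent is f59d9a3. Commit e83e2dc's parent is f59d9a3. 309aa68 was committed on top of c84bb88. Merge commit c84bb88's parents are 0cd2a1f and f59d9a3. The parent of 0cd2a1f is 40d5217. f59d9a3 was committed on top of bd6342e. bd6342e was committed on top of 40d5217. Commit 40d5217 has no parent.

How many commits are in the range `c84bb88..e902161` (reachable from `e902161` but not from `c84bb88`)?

Reachable from e902161: {003254f, 0cd2a1f, 1f264b1, 309aa68, 399f5b7, 40d5217, 60da16c, 72133aa, 74ace6f, 7995b20, aacd5b1, b3a9033, bd6342e, c84bb88, e83e2dc, e902161, f59d9a3}.
Reachable from c84bb88: {0cd2a1f, 40d5217, bd6342e, c84bb88, f59d9a3}.
In e902161's history but not c84bb88's: {003254f, 1f264b1, 309aa68, 399f5b7, 60da16c, 72133aa, 74ace6f, 7995b20, aacd5b1, b3a9033, e83e2dc, e902161} — 12 commits.

12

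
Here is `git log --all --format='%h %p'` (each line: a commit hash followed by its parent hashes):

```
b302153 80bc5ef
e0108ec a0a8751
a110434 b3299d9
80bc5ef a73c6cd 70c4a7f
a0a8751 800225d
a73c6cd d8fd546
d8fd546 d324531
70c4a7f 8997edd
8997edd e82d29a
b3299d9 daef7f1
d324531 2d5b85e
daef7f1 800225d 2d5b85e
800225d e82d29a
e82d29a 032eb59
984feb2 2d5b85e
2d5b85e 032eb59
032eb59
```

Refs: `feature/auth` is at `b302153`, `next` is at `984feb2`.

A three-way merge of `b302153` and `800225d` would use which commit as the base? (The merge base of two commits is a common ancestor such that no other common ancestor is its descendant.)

e82d29a

Ancestors of b302153: {032eb59, 2d5b85e, 70c4a7f, 80bc5ef, 8997edd, a73c6cd, b302153, d324531, d8fd546, e82d29a}.
Ancestors of 800225d: {032eb59, 800225d, e82d29a}.
Common ancestors: {032eb59, e82d29a}.
Among these, e82d29a is not an ancestor of any other common ancestor — it is the merge base.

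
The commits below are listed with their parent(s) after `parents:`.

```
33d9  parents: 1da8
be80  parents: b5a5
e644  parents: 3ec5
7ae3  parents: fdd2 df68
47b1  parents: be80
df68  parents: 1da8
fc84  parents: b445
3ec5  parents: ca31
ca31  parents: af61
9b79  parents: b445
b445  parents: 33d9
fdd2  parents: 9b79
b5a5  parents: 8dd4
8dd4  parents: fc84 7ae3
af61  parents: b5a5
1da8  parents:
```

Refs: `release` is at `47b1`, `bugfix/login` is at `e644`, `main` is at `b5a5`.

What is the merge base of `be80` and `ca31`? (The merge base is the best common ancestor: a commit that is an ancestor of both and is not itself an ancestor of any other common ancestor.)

b5a5

Ancestors of be80: {1da8, 33d9, 7ae3, 8dd4, 9b79, b445, b5a5, be80, df68, fc84, fdd2}.
Ancestors of ca31: {1da8, 33d9, 7ae3, 8dd4, 9b79, af61, b445, b5a5, ca31, df68, fc84, fdd2}.
Common ancestors: {1da8, 33d9, 7ae3, 8dd4, 9b79, b445, b5a5, df68, fc84, fdd2}.
Among these, b5a5 is not an ancestor of any other common ancestor — it is the merge base.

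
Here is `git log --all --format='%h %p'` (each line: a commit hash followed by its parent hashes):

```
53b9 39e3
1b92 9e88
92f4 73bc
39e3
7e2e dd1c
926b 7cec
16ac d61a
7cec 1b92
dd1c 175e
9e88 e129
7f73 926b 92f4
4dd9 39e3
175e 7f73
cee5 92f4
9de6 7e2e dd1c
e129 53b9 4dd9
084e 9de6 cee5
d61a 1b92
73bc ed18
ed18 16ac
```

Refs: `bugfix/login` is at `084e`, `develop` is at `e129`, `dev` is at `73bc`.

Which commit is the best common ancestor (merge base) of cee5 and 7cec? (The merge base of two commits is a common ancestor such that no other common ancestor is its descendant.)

1b92

Ancestors of cee5: {16ac, 1b92, 39e3, 4dd9, 53b9, 73bc, 92f4, 9e88, cee5, d61a, e129, ed18}.
Ancestors of 7cec: {1b92, 39e3, 4dd9, 53b9, 7cec, 9e88, e129}.
Common ancestors: {1b92, 39e3, 4dd9, 53b9, 9e88, e129}.
Among these, 1b92 is not an ancestor of any other common ancestor — it is the merge base.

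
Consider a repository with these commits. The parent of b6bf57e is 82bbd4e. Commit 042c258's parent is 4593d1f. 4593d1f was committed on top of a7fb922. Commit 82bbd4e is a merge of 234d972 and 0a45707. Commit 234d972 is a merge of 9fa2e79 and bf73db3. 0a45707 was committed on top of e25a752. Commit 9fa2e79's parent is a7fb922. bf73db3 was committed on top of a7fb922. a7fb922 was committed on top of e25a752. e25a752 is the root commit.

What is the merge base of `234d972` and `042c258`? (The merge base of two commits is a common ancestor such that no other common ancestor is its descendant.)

a7fb922

Ancestors of 234d972: {234d972, 9fa2e79, a7fb922, bf73db3, e25a752}.
Ancestors of 042c258: {042c258, 4593d1f, a7fb922, e25a752}.
Common ancestors: {a7fb922, e25a752}.
Among these, a7fb922 is not an ancestor of any other common ancestor — it is the merge base.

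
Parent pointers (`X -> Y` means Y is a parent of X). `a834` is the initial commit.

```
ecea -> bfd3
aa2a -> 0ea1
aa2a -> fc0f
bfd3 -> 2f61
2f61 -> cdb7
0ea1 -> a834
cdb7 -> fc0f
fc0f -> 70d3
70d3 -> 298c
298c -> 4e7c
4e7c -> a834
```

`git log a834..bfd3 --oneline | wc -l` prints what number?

Reachable from bfd3: {298c, 2f61, 4e7c, 70d3, a834, bfd3, cdb7, fc0f}.
Reachable from a834: {a834}.
In bfd3's history but not a834's: {298c, 2f61, 4e7c, 70d3, bfd3, cdb7, fc0f} — 7 commits.

7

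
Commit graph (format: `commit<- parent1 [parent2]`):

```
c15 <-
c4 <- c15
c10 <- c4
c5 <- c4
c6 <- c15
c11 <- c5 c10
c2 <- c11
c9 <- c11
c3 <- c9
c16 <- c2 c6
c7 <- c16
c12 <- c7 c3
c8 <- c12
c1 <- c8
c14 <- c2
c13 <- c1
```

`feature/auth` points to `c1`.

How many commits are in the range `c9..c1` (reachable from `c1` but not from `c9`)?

8

Reachable from c1: {c1, c10, c11, c12, c15, c16, c2, c3, c4, c5, c6, c7, c8, c9}.
Reachable from c9: {c10, c11, c15, c4, c5, c9}.
In c1's history but not c9's: {c1, c12, c16, c2, c3, c6, c7, c8} — 8 commits.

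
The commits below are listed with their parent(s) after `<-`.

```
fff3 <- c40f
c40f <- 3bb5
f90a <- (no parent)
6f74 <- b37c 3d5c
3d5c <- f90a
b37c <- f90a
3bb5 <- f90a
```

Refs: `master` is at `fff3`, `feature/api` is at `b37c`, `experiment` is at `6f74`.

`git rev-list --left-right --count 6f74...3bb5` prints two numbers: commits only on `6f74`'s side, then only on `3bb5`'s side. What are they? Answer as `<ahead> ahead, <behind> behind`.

Reachable from 6f74: {3d5c, 6f74, b37c, f90a}.
Reachable from 3bb5: {3bb5, f90a}.
Only in 6f74's history (ahead): {3d5c, 6f74, b37c} — 3.
Only in 3bb5's history (behind): {3bb5} — 1.

3 ahead, 1 behind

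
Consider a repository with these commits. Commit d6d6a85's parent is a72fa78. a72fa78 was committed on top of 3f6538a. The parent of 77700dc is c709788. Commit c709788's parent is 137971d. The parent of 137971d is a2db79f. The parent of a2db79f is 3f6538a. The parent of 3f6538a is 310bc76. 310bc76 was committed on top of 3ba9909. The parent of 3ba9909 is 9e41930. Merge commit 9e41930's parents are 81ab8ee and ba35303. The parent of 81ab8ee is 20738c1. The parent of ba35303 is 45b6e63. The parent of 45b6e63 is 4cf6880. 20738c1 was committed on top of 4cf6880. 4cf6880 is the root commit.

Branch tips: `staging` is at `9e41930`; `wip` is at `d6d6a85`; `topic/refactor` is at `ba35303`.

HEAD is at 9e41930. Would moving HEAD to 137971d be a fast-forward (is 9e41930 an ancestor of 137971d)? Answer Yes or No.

Yes

A fast-forward from 9e41930 to 137971d is possible iff 9e41930 is an ancestor of 137971d.
Ancestors of 137971d: {137971d, 20738c1, 310bc76, 3ba9909, 3f6538a, 45b6e63, 4cf6880, 81ab8ee, 9e41930, a2db79f, ba35303}.
9e41930 is among them, so fast-forward is possible.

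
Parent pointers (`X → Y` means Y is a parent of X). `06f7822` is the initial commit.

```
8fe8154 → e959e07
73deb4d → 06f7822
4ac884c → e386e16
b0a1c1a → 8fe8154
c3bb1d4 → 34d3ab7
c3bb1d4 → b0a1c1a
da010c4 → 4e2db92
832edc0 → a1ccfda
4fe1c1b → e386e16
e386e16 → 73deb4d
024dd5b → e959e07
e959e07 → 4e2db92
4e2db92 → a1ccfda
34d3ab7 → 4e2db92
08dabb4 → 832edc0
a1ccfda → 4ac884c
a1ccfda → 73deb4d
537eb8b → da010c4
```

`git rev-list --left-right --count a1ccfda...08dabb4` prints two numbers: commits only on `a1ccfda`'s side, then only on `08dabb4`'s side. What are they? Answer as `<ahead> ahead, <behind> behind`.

Reachable from a1ccfda: {06f7822, 4ac884c, 73deb4d, a1ccfda, e386e16}.
Reachable from 08dabb4: {06f7822, 08dabb4, 4ac884c, 73deb4d, 832edc0, a1ccfda, e386e16}.
Only in a1ccfda's history (ahead): {} — 0.
Only in 08dabb4's history (behind): {08dabb4, 832edc0} — 2.

0 ahead, 2 behind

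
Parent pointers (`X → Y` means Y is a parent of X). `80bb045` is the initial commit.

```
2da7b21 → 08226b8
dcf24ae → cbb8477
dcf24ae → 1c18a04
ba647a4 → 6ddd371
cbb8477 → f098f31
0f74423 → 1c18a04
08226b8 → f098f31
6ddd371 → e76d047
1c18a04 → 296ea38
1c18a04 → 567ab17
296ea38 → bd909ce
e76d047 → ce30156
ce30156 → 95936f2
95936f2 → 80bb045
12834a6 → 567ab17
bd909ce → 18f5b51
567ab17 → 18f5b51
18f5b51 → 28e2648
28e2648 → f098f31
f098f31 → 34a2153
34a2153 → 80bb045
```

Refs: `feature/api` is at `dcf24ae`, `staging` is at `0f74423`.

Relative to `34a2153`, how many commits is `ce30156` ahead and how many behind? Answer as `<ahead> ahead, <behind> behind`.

2 ahead, 1 behind

Reachable from ce30156: {80bb045, 95936f2, ce30156}.
Reachable from 34a2153: {34a2153, 80bb045}.
Only in ce30156's history (ahead): {95936f2, ce30156} — 2.
Only in 34a2153's history (behind): {34a2153} — 1.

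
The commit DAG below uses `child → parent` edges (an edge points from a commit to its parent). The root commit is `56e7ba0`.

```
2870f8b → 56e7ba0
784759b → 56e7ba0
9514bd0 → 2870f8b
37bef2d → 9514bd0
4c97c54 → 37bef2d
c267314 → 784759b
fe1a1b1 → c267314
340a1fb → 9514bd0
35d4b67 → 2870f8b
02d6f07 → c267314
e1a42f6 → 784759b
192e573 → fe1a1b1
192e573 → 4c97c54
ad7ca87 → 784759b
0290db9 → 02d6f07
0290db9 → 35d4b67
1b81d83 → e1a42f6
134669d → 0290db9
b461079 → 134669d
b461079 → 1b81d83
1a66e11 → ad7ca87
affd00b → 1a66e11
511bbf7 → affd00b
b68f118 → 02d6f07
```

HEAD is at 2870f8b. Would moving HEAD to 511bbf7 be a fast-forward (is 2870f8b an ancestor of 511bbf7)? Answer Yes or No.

A fast-forward from 2870f8b to 511bbf7 is possible iff 2870f8b is an ancestor of 511bbf7.
Ancestors of 511bbf7: {1a66e11, 511bbf7, 56e7ba0, 784759b, ad7ca87, affd00b}.
2870f8b is not among them, so fast-forward is not possible.

No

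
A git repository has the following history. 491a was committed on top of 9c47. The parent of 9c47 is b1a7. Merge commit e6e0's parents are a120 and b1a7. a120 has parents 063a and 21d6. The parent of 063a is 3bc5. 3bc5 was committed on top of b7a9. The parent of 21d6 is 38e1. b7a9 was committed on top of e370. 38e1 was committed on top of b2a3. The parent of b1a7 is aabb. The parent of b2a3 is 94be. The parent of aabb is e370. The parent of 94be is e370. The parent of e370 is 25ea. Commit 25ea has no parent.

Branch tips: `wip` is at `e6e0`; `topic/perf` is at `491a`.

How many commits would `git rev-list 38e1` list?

Walking parent pointers from 38e1: reachable set = {25ea, 38e1, 94be, b2a3, e370}.
That is 5 commits.

5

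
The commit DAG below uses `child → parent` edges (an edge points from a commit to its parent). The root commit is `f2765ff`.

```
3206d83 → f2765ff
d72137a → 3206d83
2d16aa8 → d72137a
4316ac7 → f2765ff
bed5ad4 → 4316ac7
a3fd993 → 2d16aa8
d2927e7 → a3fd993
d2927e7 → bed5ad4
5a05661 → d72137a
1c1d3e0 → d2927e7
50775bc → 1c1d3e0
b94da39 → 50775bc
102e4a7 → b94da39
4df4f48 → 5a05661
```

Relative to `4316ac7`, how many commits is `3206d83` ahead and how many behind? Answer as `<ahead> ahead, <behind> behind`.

1 ahead, 1 behind

Reachable from 3206d83: {3206d83, f2765ff}.
Reachable from 4316ac7: {4316ac7, f2765ff}.
Only in 3206d83's history (ahead): {3206d83} — 1.
Only in 4316ac7's history (behind): {4316ac7} — 1.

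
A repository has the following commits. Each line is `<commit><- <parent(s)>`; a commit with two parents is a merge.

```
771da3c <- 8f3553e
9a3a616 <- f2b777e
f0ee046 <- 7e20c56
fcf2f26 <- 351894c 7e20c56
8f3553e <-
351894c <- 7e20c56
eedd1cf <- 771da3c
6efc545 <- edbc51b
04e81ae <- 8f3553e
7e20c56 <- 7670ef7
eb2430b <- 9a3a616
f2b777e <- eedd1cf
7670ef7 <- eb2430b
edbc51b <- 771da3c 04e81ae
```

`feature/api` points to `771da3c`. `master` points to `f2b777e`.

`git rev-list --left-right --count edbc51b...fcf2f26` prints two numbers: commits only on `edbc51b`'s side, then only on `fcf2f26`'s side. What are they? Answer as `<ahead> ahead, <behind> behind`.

Reachable from edbc51b: {04e81ae, 771da3c, 8f3553e, edbc51b}.
Reachable from fcf2f26: {351894c, 7670ef7, 771da3c, 7e20c56, 8f3553e, 9a3a616, eb2430b, eedd1cf, f2b777e, fcf2f26}.
Only in edbc51b's history (ahead): {04e81ae, edbc51b} — 2.
Only in fcf2f26's history (behind): {351894c, 7670ef7, 7e20c56, 9a3a616, eb2430b, eedd1cf, f2b777e, fcf2f26} — 8.

2 ahead, 8 behind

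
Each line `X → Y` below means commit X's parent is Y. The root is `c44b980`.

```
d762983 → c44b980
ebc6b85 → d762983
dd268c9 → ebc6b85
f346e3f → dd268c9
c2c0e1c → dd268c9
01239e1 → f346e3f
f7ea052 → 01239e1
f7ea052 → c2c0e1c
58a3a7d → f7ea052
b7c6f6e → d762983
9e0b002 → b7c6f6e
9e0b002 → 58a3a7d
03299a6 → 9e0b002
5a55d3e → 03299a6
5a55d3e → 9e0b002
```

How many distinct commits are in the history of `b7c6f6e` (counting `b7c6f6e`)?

3

Walking parent pointers from b7c6f6e: reachable set = {b7c6f6e, c44b980, d762983}.
That is 3 commits.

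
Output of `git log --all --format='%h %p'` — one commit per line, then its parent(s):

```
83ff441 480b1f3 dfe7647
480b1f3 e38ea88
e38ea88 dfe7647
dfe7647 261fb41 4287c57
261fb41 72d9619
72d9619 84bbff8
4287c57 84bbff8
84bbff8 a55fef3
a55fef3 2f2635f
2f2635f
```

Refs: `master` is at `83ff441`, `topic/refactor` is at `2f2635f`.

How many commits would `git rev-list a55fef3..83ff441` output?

8

Reachable from 83ff441: {261fb41, 2f2635f, 4287c57, 480b1f3, 72d9619, 83ff441, 84bbff8, a55fef3, dfe7647, e38ea88}.
Reachable from a55fef3: {2f2635f, a55fef3}.
In 83ff441's history but not a55fef3's: {261fb41, 4287c57, 480b1f3, 72d9619, 83ff441, 84bbff8, dfe7647, e38ea88} — 8 commits.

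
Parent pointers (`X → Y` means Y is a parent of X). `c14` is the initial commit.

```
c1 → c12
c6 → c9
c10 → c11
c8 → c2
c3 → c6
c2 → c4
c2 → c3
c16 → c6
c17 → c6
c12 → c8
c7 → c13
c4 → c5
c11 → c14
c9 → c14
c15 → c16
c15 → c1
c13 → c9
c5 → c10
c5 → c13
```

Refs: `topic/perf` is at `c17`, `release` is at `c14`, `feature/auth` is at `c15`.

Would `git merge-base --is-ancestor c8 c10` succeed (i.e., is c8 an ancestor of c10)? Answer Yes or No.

No

Ancestors of c10: {c10, c11, c14}.
c8 is not in that set, so it is not an ancestor of c10.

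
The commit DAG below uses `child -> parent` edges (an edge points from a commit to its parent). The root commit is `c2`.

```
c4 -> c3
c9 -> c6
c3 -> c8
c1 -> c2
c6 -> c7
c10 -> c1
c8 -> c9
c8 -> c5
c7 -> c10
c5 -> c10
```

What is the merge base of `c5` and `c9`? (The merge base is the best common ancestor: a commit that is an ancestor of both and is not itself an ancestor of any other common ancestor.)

Ancestors of c5: {c1, c10, c2, c5}.
Ancestors of c9: {c1, c10, c2, c6, c7, c9}.
Common ancestors: {c1, c10, c2}.
Among these, c10 is not an ancestor of any other common ancestor — it is the merge base.

c10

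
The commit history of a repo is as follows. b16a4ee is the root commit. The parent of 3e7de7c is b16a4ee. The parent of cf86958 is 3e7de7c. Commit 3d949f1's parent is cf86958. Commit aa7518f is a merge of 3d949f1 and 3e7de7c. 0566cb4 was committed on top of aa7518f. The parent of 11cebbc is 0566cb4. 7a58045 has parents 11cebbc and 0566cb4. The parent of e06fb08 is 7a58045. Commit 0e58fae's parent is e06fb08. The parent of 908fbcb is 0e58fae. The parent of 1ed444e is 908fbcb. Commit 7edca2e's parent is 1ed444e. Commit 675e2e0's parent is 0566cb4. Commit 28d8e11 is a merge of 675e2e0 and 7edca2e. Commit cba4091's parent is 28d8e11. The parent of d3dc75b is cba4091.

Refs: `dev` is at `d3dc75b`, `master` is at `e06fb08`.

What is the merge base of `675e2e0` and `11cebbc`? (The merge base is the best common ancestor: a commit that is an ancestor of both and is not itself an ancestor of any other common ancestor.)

0566cb4

Ancestors of 675e2e0: {0566cb4, 3d949f1, 3e7de7c, 675e2e0, aa7518f, b16a4ee, cf86958}.
Ancestors of 11cebbc: {0566cb4, 11cebbc, 3d949f1, 3e7de7c, aa7518f, b16a4ee, cf86958}.
Common ancestors: {0566cb4, 3d949f1, 3e7de7c, aa7518f, b16a4ee, cf86958}.
Among these, 0566cb4 is not an ancestor of any other common ancestor — it is the merge base.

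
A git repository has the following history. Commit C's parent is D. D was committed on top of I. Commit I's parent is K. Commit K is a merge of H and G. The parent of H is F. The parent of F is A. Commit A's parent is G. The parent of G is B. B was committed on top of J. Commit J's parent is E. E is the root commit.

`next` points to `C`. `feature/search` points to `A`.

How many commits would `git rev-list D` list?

Walking parent pointers from D: reachable set = {A, B, D, E, F, G, H, I, J, K}.
That is 10 commits.

10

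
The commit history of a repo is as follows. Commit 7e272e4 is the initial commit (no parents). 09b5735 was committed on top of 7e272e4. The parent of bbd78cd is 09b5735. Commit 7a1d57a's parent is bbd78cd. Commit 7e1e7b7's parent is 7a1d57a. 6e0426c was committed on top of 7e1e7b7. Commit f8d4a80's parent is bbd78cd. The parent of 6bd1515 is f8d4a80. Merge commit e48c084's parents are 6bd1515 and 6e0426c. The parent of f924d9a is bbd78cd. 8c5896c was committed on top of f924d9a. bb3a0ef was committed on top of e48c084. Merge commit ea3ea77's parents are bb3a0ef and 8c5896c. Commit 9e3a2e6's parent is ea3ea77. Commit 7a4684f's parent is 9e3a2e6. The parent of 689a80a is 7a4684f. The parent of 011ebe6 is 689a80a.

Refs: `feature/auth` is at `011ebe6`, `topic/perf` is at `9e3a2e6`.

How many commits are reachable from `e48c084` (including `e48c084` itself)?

Walking parent pointers from e48c084: reachable set = {09b5735, 6bd1515, 6e0426c, 7a1d57a, 7e1e7b7, 7e272e4, bbd78cd, e48c084, f8d4a80}.
That is 9 commits.

9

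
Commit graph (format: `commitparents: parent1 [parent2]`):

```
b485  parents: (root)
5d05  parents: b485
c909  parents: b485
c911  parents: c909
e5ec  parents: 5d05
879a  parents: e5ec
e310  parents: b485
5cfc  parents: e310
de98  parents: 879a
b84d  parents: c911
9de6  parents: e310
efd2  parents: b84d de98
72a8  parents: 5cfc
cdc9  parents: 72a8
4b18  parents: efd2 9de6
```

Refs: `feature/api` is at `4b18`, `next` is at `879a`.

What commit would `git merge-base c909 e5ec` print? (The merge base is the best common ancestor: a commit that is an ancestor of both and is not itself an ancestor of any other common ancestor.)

Ancestors of c909: {b485, c909}.
Ancestors of e5ec: {5d05, b485, e5ec}.
Common ancestors: {b485}.
The only common ancestor is b485, so it is the merge base.

b485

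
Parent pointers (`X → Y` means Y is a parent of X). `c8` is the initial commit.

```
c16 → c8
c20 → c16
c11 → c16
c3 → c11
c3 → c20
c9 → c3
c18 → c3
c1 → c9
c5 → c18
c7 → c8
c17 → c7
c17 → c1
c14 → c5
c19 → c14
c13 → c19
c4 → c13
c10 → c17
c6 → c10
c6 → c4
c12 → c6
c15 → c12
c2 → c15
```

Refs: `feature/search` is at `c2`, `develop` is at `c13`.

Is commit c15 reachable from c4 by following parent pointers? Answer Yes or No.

No

Ancestors of c4: {c11, c13, c14, c16, c18, c19, c20, c3, c4, c5, c8}.
c15 is not in that set, so it is not an ancestor of c4.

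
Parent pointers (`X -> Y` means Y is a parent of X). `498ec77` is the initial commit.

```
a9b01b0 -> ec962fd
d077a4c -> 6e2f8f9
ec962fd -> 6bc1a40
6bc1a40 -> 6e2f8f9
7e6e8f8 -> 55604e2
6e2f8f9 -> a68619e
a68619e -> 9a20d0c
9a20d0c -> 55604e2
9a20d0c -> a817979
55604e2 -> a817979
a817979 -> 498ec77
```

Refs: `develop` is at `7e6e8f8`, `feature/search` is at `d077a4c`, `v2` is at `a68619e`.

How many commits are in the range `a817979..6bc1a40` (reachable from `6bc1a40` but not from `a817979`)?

5

Reachable from 6bc1a40: {498ec77, 55604e2, 6bc1a40, 6e2f8f9, 9a20d0c, a68619e, a817979}.
Reachable from a817979: {498ec77, a817979}.
In 6bc1a40's history but not a817979's: {55604e2, 6bc1a40, 6e2f8f9, 9a20d0c, a68619e} — 5 commits.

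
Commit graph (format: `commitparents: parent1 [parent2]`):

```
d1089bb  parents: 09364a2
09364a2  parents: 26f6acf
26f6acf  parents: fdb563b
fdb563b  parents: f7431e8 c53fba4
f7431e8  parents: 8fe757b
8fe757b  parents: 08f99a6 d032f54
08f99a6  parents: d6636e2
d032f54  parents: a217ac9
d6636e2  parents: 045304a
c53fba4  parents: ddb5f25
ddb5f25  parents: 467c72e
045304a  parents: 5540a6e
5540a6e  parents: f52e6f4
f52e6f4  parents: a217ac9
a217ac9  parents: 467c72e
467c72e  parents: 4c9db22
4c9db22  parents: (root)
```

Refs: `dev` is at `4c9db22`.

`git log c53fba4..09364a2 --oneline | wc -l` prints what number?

12

Reachable from 09364a2: {045304a, 08f99a6, 09364a2, 26f6acf, 467c72e, 4c9db22, 5540a6e, 8fe757b, a217ac9, c53fba4, d032f54, d6636e2, ddb5f25, f52e6f4, f7431e8, fdb563b}.
Reachable from c53fba4: {467c72e, 4c9db22, c53fba4, ddb5f25}.
In 09364a2's history but not c53fba4's: {045304a, 08f99a6, 09364a2, 26f6acf, 5540a6e, 8fe757b, a217ac9, d032f54, d6636e2, f52e6f4, f7431e8, fdb563b} — 12 commits.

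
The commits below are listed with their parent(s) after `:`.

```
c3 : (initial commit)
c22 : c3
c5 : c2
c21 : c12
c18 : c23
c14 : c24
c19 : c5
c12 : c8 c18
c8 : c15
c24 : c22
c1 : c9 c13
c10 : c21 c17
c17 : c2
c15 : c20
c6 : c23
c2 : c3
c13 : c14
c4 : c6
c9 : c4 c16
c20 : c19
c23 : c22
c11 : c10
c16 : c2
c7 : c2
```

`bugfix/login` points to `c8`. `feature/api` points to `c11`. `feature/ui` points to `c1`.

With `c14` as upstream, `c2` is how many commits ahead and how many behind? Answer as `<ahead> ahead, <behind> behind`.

1 ahead, 3 behind

Reachable from c2: {c2, c3}.
Reachable from c14: {c14, c22, c24, c3}.
Only in c2's history (ahead): {c2} — 1.
Only in c14's history (behind): {c14, c22, c24} — 3.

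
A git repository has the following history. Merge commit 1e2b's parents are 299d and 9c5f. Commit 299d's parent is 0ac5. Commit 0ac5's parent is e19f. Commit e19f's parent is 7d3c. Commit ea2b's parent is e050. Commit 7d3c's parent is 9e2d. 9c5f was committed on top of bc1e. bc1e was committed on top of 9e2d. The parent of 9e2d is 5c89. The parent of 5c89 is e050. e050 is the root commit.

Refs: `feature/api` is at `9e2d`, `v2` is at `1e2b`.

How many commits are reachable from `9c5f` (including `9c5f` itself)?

5

Walking parent pointers from 9c5f: reachable set = {5c89, 9c5f, 9e2d, bc1e, e050}.
That is 5 commits.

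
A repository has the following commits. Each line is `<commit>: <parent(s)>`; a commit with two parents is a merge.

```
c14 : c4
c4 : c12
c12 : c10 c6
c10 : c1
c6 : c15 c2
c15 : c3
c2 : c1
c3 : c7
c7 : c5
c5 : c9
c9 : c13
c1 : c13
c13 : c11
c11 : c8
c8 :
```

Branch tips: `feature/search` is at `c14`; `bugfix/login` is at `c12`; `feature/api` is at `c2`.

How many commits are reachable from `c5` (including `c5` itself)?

Walking parent pointers from c5: reachable set = {c11, c13, c5, c8, c9}.
That is 5 commits.

5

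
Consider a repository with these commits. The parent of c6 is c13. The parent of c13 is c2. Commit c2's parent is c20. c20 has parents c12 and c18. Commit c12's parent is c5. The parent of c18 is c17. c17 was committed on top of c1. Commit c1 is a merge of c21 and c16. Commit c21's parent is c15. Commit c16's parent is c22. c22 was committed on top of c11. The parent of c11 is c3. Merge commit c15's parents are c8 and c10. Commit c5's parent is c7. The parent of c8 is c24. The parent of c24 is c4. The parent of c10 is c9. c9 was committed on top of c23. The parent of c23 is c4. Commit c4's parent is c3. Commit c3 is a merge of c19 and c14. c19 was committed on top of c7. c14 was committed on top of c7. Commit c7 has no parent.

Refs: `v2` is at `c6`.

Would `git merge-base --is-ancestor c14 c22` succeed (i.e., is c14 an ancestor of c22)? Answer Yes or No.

Ancestors of c22 (commits reachable by following parents): {c11, c14, c19, c22, c3, c7}.
c14 is in that set, so it is an ancestor of c22.

Yes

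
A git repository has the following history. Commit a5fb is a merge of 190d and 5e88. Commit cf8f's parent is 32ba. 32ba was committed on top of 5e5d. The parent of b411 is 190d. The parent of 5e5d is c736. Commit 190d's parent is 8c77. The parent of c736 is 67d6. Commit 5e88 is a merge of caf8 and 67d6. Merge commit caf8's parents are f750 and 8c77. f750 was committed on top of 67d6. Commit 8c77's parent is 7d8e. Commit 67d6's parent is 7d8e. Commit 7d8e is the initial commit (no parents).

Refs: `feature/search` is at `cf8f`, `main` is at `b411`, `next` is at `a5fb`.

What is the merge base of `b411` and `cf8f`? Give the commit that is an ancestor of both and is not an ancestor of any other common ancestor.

Ancestors of b411: {190d, 7d8e, 8c77, b411}.
Ancestors of cf8f: {32ba, 5e5d, 67d6, 7d8e, c736, cf8f}.
Common ancestors: {7d8e}.
The only common ancestor is 7d8e, so it is the merge base.

7d8e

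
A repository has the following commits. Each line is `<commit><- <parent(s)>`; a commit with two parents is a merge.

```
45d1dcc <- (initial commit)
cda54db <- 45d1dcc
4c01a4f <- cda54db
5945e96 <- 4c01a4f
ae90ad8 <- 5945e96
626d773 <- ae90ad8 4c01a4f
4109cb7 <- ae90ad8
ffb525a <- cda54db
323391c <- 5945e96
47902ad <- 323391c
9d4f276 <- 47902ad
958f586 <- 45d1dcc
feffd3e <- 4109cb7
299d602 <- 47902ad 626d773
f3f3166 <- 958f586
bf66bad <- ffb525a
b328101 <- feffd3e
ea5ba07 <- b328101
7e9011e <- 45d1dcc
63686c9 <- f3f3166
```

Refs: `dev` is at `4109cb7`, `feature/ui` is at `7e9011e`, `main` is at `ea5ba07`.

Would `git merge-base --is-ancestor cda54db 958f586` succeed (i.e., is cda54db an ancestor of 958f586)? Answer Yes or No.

No

Ancestors of 958f586: {45d1dcc, 958f586}.
cda54db is not in that set, so it is not an ancestor of 958f586.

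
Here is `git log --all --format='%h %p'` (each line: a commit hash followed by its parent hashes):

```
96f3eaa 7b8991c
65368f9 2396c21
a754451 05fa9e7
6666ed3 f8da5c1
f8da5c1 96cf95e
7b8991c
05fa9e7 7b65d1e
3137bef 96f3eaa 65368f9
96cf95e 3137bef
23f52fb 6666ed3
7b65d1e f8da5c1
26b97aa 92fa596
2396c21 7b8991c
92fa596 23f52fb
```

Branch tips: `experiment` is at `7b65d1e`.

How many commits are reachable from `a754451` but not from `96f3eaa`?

8

Reachable from a754451: {05fa9e7, 2396c21, 3137bef, 65368f9, 7b65d1e, 7b8991c, 96cf95e, 96f3eaa, a754451, f8da5c1}.
Reachable from 96f3eaa: {7b8991c, 96f3eaa}.
In a754451's history but not 96f3eaa's: {05fa9e7, 2396c21, 3137bef, 65368f9, 7b65d1e, 96cf95e, a754451, f8da5c1} — 8 commits.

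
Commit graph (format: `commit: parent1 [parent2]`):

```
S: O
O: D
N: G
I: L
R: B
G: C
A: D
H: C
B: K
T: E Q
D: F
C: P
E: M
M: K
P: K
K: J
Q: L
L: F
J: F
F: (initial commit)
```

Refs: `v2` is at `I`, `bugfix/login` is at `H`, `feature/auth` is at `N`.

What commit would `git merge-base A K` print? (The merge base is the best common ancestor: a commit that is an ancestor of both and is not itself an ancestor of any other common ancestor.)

Ancestors of A: {A, D, F}.
Ancestors of K: {F, J, K}.
Common ancestors: {F}.
The only common ancestor is F, so it is the merge base.

F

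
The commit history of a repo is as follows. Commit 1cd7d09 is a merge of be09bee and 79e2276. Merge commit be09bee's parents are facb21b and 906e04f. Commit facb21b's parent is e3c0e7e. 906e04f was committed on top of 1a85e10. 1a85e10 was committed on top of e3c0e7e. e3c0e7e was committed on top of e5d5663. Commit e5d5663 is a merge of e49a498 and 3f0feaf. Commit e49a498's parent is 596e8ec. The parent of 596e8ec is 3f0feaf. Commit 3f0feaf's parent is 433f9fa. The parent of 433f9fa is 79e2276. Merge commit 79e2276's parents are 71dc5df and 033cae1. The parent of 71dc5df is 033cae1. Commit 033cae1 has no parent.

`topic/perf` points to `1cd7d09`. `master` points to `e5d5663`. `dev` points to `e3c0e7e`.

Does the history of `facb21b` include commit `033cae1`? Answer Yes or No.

Ancestors of facb21b (commits reachable by following parents): {033cae1, 3f0feaf, 433f9fa, 596e8ec, 71dc5df, 79e2276, e3c0e7e, e49a498, e5d5663, facb21b}.
033cae1 is in that set, so it is an ancestor of facb21b.

Yes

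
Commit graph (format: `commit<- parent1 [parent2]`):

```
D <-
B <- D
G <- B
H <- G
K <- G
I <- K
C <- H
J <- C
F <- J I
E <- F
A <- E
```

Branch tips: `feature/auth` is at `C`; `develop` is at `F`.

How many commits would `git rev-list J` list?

6

Walking parent pointers from J: reachable set = {B, C, D, G, H, J}.
That is 6 commits.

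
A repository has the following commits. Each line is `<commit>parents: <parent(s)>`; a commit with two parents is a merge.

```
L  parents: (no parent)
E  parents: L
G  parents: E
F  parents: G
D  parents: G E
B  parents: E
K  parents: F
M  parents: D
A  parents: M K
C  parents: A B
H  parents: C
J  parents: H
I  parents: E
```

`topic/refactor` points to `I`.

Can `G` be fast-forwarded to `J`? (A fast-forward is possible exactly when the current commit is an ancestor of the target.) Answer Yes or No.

Yes

A fast-forward from G to J is possible iff G is an ancestor of J.
Ancestors of J: {A, B, C, D, E, F, G, H, J, K, L, M}.
G is among them, so fast-forward is possible.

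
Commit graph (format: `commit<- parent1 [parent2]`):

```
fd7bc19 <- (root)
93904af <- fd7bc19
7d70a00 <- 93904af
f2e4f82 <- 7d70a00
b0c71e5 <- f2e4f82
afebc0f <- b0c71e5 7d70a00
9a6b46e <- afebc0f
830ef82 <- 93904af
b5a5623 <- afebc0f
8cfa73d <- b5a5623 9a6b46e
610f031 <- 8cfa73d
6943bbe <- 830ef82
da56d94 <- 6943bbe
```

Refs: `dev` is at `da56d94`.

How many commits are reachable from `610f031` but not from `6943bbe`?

Reachable from 610f031: {610f031, 7d70a00, 8cfa73d, 93904af, 9a6b46e, afebc0f, b0c71e5, b5a5623, f2e4f82, fd7bc19}.
Reachable from 6943bbe: {6943bbe, 830ef82, 93904af, fd7bc19}.
In 610f031's history but not 6943bbe's: {610f031, 7d70a00, 8cfa73d, 9a6b46e, afebc0f, b0c71e5, b5a5623, f2e4f82} — 8 commits.

8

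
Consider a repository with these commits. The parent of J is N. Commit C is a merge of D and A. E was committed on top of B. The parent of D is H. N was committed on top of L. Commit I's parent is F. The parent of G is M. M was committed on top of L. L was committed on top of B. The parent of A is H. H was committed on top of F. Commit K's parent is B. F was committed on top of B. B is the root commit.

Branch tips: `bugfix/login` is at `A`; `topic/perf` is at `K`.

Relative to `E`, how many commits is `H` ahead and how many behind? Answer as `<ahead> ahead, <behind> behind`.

2 ahead, 1 behind

Reachable from H: {B, F, H}.
Reachable from E: {B, E}.
Only in H's history (ahead): {F, H} — 2.
Only in E's history (behind): {E} — 1.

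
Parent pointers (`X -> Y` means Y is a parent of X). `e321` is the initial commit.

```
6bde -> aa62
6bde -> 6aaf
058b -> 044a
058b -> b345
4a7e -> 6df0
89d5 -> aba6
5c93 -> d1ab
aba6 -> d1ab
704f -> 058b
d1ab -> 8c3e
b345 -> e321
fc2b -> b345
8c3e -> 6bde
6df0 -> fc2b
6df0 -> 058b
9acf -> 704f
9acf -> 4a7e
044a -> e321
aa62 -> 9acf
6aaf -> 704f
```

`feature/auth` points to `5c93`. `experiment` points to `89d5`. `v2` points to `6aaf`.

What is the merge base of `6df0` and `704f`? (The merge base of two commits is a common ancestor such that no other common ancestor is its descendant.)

058b

Ancestors of 6df0: {044a, 058b, 6df0, b345, e321, fc2b}.
Ancestors of 704f: {044a, 058b, 704f, b345, e321}.
Common ancestors: {044a, 058b, b345, e321}.
Among these, 058b is not an ancestor of any other common ancestor — it is the merge base.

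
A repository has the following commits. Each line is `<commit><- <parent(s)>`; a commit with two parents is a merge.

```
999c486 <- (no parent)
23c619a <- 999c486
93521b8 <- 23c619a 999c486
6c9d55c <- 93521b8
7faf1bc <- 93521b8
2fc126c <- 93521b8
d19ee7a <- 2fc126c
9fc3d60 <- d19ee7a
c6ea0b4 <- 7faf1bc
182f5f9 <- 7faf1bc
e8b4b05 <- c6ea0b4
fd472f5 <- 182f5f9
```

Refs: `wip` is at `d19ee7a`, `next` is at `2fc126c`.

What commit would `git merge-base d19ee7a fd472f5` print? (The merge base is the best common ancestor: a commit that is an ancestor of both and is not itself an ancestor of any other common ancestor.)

93521b8

Ancestors of d19ee7a: {23c619a, 2fc126c, 93521b8, 999c486, d19ee7a}.
Ancestors of fd472f5: {182f5f9, 23c619a, 7faf1bc, 93521b8, 999c486, fd472f5}.
Common ancestors: {23c619a, 93521b8, 999c486}.
Among these, 93521b8 is not an ancestor of any other common ancestor — it is the merge base.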